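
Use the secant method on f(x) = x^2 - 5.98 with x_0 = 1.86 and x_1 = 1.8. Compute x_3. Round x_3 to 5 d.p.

2.43008

Secant update: x_(k+1) = x_k − f(x_k)·(x_k − x_(k-1))/(f(x_k) − f(x_(k-1))).
f(x_0) = -2.520400, f(x_1) = -2.740000
x_2 = 1.800000 - (-2.740000)·(1.800000 - 1.860000)/(-2.740000 - (-2.520400)) = 2.548634; f(x_2) = 0.515535
x_3 = 2.548634 - (0.515535)·(2.548634 - 1.800000)/(0.515535 - (-2.740000)) = 2.430083; f(x_3) = -0.074697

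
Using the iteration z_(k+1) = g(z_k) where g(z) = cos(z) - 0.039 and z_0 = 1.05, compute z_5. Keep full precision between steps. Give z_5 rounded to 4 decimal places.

z_1 = g(1.050000) = 0.458571
z_2 = g(0.458571) = 0.857686
z_3 = g(0.857686) = 0.615189
z_4 = g(0.615189) = 0.777664
z_5 = g(0.777664) = 0.673554

0.6736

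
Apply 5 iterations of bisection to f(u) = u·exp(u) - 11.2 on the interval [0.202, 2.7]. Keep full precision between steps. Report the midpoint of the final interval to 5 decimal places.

f(0.202000) = -10.952783, f(2.700000) = 28.975276 (opposite signs)
step 1: m = 1.451000, f(m) = -5.008032 < 0 → root in [1.451000, 2.700000]
step 2: m = 2.075500, f(m) = 5.338683 > 0 → root in [1.451000, 2.075500]
step 3: m = 1.763250, f(m) = -0.917857 < 0 → root in [1.763250, 2.075500]
step 4: m = 1.919375, f(m) = 1.883797 > 0 → root in [1.763250, 1.919375]
step 5: m = 1.841312, f(m) = 0.409122 > 0 → root in [1.763250, 1.841312]
Midpoint of [1.763250, 1.841312] = 1.802281

1.80228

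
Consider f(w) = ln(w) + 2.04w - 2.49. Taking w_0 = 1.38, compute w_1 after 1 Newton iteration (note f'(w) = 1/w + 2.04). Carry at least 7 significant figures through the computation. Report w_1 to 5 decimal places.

w_0 = 1.380000: f = 0.647283, f' = 2.764638 → w_1 = 1.380000 - (0.647283)/(2.764638) = 1.145870

1.14587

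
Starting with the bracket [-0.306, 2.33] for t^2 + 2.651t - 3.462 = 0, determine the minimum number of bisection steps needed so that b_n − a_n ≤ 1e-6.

Initial width b − a = 2.33 − -0.306 = 2.636000.
After n steps the width is (b−a)/2^n; need (b−a)/2^n ≤ 1e-6.
So n ≥ log₂(2.636000/1e-6) = log₂(2636000.0000) ≈ 21.3299.
Hence n = 22.

22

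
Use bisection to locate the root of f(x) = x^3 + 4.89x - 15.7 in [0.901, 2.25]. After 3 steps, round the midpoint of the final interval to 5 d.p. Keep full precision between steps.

f(0.901000) = -10.562677, f(2.250000) = 6.693125 (opposite signs)
step 1: m = 1.575500, f(m) = -4.085099 < 0 → root in [1.575500, 2.250000]
step 2: m = 1.912750, f(m) = 0.651359 > 0 → root in [1.575500, 1.912750]
step 3: m = 1.744125, f(m) = -1.865649 < 0 → root in [1.744125, 1.912750]
Midpoint of [1.744125, 1.912750] = 1.828437

1.82844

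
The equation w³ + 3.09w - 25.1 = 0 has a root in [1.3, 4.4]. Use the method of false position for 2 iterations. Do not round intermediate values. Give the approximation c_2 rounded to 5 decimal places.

2.27589

f(1.300000) = -18.886000, f(4.400000) = 73.680000
step 1: c = 1.932485, f(c) = -11.911760 < 0 → new bracket [1.932485, 4.400000]
step 2: c = 2.275888, f(c) = -6.279171 < 0 → new bracket [2.275888, 4.400000]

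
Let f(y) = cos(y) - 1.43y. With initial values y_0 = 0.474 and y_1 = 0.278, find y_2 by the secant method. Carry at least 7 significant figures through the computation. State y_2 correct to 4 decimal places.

0.5920

f(y_0) = 0.211930, f(y_1) = 0.564066
y_2 = 0.278000 - (0.564066)·(0.278000 - 0.474000)/(0.564066 - (0.211930)) = 0.591960; f(y_2) = -0.016655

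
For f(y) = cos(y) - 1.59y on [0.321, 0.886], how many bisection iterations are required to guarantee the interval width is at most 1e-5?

16

Initial width b − a = 0.886 − 0.321 = 0.565000.
After n steps the width is (b−a)/2^n; need (b−a)/2^n ≤ 1e-5.
So n ≥ log₂(0.565000/1e-5) = log₂(56500.0000) ≈ 15.7860.
Hence n = 16.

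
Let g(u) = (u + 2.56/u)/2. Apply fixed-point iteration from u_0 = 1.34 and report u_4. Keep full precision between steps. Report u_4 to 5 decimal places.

1.60000

u_1 = g(1.340000) = 1.625224
u_2 = g(1.625224) = 1.600196
u_3 = g(1.600196) = 1.600000
u_4 = g(1.600000) = 1.600000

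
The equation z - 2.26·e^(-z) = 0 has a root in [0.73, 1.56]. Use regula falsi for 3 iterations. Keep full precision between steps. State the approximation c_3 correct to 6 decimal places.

False-position update: c = (a·f(b) − b·f(a))/(f(b) − f(a)); replace the endpoint whose sign matches f(c).
f(0.730000) = -0.359114, f(1.560000) = 1.085092
step 1: c = 0.936387, f(c) = 0.050372 > 0 → new bracket [0.730000, 0.936387]
step 2: c = 0.910998, f(c) = 0.002202 > 0 → new bracket [0.730000, 0.910998]
step 3: c = 0.909896, f(c) = 0.000096 > 0 → new bracket [0.730000, 0.909896]

0.909896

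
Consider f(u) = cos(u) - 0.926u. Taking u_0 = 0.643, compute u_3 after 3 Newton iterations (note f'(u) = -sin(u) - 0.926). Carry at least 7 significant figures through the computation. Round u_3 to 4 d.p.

Newton update: u ← u − f(u)/f'(u).
u_0 = 0.643000: f = 0.204883, f' = -1.525599 → u_1 = 0.643000 - (0.204883)/(-1.525599) = 0.777296
u_1 = 0.777296: f = -0.006964, f' = -1.627355 → u_2 = 0.777296 - (-0.006964)/(-1.627355) = 0.773017
u_2 = 0.773017: f = -0.000007, f' = -1.624298 → u_3 = 0.773017 - (-0.000007)/(-1.624298) = 0.773013

0.7730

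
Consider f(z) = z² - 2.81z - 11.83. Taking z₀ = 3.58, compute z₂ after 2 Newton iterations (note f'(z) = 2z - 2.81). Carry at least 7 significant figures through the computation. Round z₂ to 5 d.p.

5.15529

z_0 = 3.580000: f = -9.073400, f' = 4.350000 → z_1 = 3.580000 - (-9.073400)/(4.350000) = 5.665839
z_1 = 5.665839: f = 4.350725, f' = 8.521678 → z_2 = 5.665839 - (4.350725)/(8.521678) = 5.155291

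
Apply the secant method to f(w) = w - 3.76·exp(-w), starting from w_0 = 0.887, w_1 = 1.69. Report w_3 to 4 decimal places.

f(w_0) = -0.661705, f(w_1) = 0.996207
w_2 = 1.690000 - (0.996207)·(1.690000 - 0.887000)/(0.996207 - (-0.661705)) = 1.207493; f(w_2) = 0.083457
w_3 = 1.207493 - (0.083457)·(1.207493 - 1.690000)/(0.083457 - (0.996207)) = 1.163375; f(w_3) = -0.011361

1.1634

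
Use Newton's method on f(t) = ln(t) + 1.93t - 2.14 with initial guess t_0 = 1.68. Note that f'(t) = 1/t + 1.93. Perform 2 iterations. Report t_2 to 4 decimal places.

t_0 = 1.680000: f = 1.621194, f' = 2.525238 → t_1 = 1.680000 - (1.621194)/(2.525238) = 1.038004
t_1 = 1.038004: f = -0.099354, f' = 2.893388 → t_2 = 1.038004 - (-0.099354)/(2.893388) = 1.072342

1.0723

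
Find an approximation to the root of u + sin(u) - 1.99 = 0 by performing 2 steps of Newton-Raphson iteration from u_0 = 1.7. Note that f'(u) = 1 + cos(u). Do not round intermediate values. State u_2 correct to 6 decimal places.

1.088615

Newton update: u ← u − f(u)/f'(u).
u_0 = 1.700000: f = 0.701665, f' = 0.871156 → u_1 = 1.700000 - (0.701665)/(0.871156) = 0.894558
u_1 = 0.894558: f = -0.315509, f' = 1.625863 → u_2 = 0.894558 - (-0.315509)/(1.625863) = 1.088615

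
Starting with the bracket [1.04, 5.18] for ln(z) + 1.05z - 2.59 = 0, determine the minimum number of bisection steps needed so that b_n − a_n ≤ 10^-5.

Initial width b − a = 5.18 − 1.04 = 4.140000.
After n steps the width is (b−a)/2^n; need (b−a)/2^n ≤ 10^-5.
So n ≥ log₂(4.140000/10^-5) = log₂(414000.0000) ≈ 18.6593.
Hence n = 19.

19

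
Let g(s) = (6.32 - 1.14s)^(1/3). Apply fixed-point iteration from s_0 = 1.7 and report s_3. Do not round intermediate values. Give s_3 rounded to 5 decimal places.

1.64412

s_1 = g(1.700000) = 1.636405
s_2 = g(1.636405) = 1.645380
s_3 = g(1.645380) = 1.644119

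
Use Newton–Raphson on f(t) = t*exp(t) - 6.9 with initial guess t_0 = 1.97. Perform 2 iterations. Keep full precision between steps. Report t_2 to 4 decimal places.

1.5244

f'(t) = (t+1)*exp(t)
t_0 = 1.970000: f = 7.226233, f' = 21.296909 → t_1 = 1.970000 - (7.226233)/(21.296909) = 1.630691
t_1 = 1.630691: f = 1.428596, f' = 13.435999 → t_2 = 1.630691 - (1.428596)/(13.435999) = 1.524365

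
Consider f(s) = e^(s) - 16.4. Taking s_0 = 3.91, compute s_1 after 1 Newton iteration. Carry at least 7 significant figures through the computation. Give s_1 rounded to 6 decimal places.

3.238664

f'(s) = e^(s)
s_0 = 3.910000: f = 33.498952, f' = 49.898952 → s_1 = 3.910000 - (33.498952)/(49.898952) = 3.238664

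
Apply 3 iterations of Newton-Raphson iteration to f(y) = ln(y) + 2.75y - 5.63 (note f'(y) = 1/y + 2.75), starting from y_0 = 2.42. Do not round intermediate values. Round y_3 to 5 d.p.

1.82793

y_0 = 2.420000: f = 1.908768, f' = 3.163223 → y_1 = 2.420000 - (1.908768)/(3.163223) = 1.816575
y_1 = 1.816575: f = -0.037465, f' = 3.300486 → y_2 = 1.816575 - (-0.037465)/(3.300486) = 1.827927
y_2 = 1.827927: f = -0.000019, f' = 3.297068 → y_3 = 1.827927 - (-0.000019)/(3.297068) = 1.827933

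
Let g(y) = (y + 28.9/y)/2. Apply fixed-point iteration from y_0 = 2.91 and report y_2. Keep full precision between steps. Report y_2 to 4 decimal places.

5.4609

y_1 = g(2.910000) = 6.420636
y_2 = g(6.420636) = 5.460874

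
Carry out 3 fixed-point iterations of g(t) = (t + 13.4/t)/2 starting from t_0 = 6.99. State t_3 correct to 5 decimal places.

3.66127

t_1 = g(6.990000) = 4.453512
t_2 = g(4.453512) = 3.731187
t_3 = g(3.731187) = 3.661269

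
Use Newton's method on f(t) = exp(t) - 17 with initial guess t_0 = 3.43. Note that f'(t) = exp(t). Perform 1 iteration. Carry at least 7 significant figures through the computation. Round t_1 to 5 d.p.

t_0 = 3.430000: f = 13.876643, f' = 30.876643 → t_1 = 3.430000 - (13.876643)/(30.876643) = 2.980578

2.98058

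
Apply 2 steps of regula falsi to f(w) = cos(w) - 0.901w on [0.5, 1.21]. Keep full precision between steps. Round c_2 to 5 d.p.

0.78324

False-position update: c = (a·f(b) − b·f(a))/(f(b) − f(a)); replace the endpoint whose sign matches f(c).
f(0.500000) = 0.427083, f(1.210000) = -0.737191
step 1: c = 0.760445, f(c) = 0.039369 > 0 → new bracket [0.760445, 1.210000]
step 2: c = 0.783236, f(c) = 0.002939 > 0 → new bracket [0.783236, 1.210000]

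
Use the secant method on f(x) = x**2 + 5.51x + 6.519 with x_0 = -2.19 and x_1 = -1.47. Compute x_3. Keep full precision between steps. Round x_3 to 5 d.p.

Secant update: x_(k+1) = x_k − f(x_k)·(x_k − x_(k-1))/(f(x_k) − f(x_(k-1))).
f(x_0) = -0.751800, f(x_1) = 0.580200
x_2 = -1.470000 - (0.580200)·(-1.470000 - -2.190000)/(0.580200 - (-0.751800)) = -1.783622; f(x_2) = -0.127449
x_3 = -1.783622 - (-0.127449)·(-1.783622 - -1.470000)/(-0.127449 - (0.580200)) = -1.727138; f(x_3) = -0.014524

-1.72714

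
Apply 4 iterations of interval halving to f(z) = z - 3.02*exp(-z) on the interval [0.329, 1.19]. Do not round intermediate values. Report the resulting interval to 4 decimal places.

[1.0286, 1.0824]

f(0.329000) = -1.844322, f(1.190000) = 0.271252 (opposite signs)
step 1: m = 0.759500, f(m) = -0.653559 < 0 → root in [0.759500, 1.190000]
step 2: m = 0.974750, f(m) = -0.164656 < 0 → root in [0.974750, 1.190000]
step 3: m = 1.082375, f(m) = 0.059229 > 0 → root in [0.974750, 1.082375]
step 4: m = 1.028563, f(m) = -0.051149 < 0 → root in [1.028563, 1.082375]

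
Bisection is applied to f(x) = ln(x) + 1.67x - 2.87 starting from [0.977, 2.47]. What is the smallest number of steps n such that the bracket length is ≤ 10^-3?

Initial width b − a = 2.47 − 0.977 = 1.493000.
After n steps the width is (b−a)/2^n; need (b−a)/2^n ≤ 10^-3.
So n ≥ log₂(1.493000/10^-3) = log₂(1493.0000) ≈ 10.5440.
Hence n = 11.

11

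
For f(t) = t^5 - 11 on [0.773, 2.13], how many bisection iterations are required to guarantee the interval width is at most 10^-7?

Initial width b − a = 2.13 − 0.773 = 1.357000.
After n steps the width is (b−a)/2^n; need (b−a)/2^n ≤ 10^-7.
So n ≥ log₂(1.357000/10^-7) = log₂(13570000.0000) ≈ 23.6939.
Hence n = 24.

24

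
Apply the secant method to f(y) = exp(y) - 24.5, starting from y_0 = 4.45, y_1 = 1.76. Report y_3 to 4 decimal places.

4.0682

Secant update: y_(k+1) = y_k − f(y_k)·(y_k − y_(k-1))/(f(y_k) − f(y_(k-1))).
f(y_0) = 61.126944, f(y_1) = -18.687563
y_2 = 1.760000 - (-18.687563)·(1.760000 - 4.450000)/(-18.687563 - (61.126944)) = 2.389830; f(y_2) = -13.588365
y_3 = 2.389830 - (-13.588365)·(2.389830 - 1.760000)/(-13.588365 - (-18.687563)) = 4.068203; f(y_3) = 33.951805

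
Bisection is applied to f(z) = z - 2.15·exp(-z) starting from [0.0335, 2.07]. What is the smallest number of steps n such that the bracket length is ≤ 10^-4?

Initial width b − a = 2.07 − 0.0335 = 2.036500.
After n steps the width is (b−a)/2^n; need (b−a)/2^n ≤ 10^-4.
So n ≥ log₂(2.036500/10^-4) = log₂(20365.0000) ≈ 14.3138.
Hence n = 15.

15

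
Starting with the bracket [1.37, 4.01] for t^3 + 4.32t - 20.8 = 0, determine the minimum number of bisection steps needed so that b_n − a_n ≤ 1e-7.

25

Initial width b − a = 4.01 − 1.37 = 2.640000.
After n steps the width is (b−a)/2^n; need (b−a)/2^n ≤ 1e-7.
So n ≥ log₂(2.640000/1e-7) = log₂(26400000.0000) ≈ 24.6540.
Hence n = 25.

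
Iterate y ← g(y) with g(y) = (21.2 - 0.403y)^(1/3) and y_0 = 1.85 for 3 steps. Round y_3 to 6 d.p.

y_1 = g(1.850000) = 2.734823
y_2 = g(2.734823) = 2.718838
y_3 = g(2.718838) = 2.719128

2.719128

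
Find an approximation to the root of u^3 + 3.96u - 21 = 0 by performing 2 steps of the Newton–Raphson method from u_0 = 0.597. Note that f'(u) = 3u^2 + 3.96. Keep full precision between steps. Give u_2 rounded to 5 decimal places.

u_0 = 0.597000: f = -18.423104, f' = 5.029227 → u_1 = 0.597000 - (-18.423104)/(5.029227) = 4.260208
u_1 = 4.260208: f = 73.190516, f' = 58.408113 → u_2 = 4.260208 - (73.190516)/(58.408113) = 3.007120

3.00712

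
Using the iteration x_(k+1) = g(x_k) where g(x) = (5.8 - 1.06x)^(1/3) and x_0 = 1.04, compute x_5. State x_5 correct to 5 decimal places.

1.60094

x_1 = g(1.040000) = 1.674784
x_2 = g(1.674784) = 1.590666
x_3 = g(1.590666) = 1.602327
x_4 = g(1.602327) = 1.600720
x_5 = g(1.600720) = 1.600942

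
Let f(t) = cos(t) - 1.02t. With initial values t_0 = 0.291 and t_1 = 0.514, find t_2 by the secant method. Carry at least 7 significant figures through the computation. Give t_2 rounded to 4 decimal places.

0.7596

Secant update: t_(k+1) = t_k − f(t_k)·(t_k − t_(k-1))/(f(t_k) − f(t_(k-1))).
f(t_0) = 0.661137, f(t_1) = 0.346505
t_2 = 0.514000 - (0.346505)·(0.514000 - 0.291000)/(0.346505 - (0.661137)) = 0.759590; f(t_2) = -0.049663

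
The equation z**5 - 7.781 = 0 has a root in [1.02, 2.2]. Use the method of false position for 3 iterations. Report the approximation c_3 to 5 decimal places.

1.37058

f(1.020000) = -6.676919, f(2.200000) = 43.755320
step 1: c = 1.176225, f(c) = -5.529606 < 0 → new bracket [1.176225, 2.200000]
step 2: c = 1.291089, f(c) = -4.193592 < 0 → new bracket [1.291089, 2.200000]
step 3: c = 1.370582, f(c) = -2.944569 < 0 → new bracket [1.370582, 2.200000]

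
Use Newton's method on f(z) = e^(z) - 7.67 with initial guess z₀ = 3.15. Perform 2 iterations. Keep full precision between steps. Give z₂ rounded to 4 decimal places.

f'(z) = e^(z)
z_0 = 3.150000: f = 15.666065, f' = 23.336065 → z_1 = 3.150000 - (15.666065)/(23.336065) = 2.478676
z_1 = 2.478676: f = 4.255462, f' = 11.925462 → z_2 = 2.478676 - (4.255462)/(11.925462) = 2.121837

2.1218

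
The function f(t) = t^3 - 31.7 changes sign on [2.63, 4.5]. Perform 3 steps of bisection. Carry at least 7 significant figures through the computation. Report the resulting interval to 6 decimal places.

[3.097500, 3.331250]

f(2.630000) = -13.508553, f(4.500000) = 59.425000 (opposite signs)
step 1: m = 3.565000, f(m) = 13.608387 > 0 → root in [2.630000, 3.565000]
step 2: m = 3.097500, f(m) = -1.981017 < 0 → root in [3.097500, 3.565000]
step 3: m = 3.331250, f(m) = 5.267636 > 0 → root in [3.097500, 3.331250]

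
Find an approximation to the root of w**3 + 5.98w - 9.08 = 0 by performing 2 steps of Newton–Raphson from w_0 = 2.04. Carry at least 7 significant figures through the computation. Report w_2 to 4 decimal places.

f'(w) = 3w**2 + 5.98
w_0 = 2.040000: f = 11.608864, f' = 18.464800 → w_1 = 2.040000 - (11.608864)/(18.464800) = 1.411298
w_1 = 1.411298: f = 2.170527, f' = 11.955283 → w_2 = 1.411298 - (2.170527)/(11.955283) = 1.229744

1.2297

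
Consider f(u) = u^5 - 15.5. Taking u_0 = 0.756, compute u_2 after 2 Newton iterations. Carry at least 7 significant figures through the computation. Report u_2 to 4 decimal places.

8.0763

f'(u) = 5u^4
u_0 = 0.756000: f = -15.253050, f' = 1.633267 → u_1 = 0.756000 - (-15.253050)/(1.633267) = 10.094981
u_1 = 10.094981: f = 104824.643347, f' = 51926.863283 → u_2 = 10.094981 - (104824.643347)/(51926.863283) = 8.076284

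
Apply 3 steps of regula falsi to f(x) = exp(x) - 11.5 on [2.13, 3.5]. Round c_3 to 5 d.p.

False-position update: c = (a·f(b) − b·f(a))/(f(b) − f(a)); replace the endpoint whose sign matches f(c).
f(2.130000) = -3.085133, f(3.500000) = 21.615452
step 1: c = 2.301115, f(c) = -1.514693 < 0 → new bracket [2.301115, 3.500000]
step 2: c = 2.379624, f(c) = -0.699154 < 0 → new bracket [2.379624, 3.500000]
step 3: c = 2.414728, f(c) = -0.313276 < 0 → new bracket [2.414728, 3.500000]

2.41473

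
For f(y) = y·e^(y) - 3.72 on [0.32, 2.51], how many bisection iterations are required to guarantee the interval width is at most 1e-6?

Initial width b − a = 2.51 − 0.32 = 2.190000.
After n steps the width is (b−a)/2^n; need (b−a)/2^n ≤ 1e-6.
So n ≥ log₂(2.190000/1e-6) = log₂(2190000.0000) ≈ 21.0625.
Hence n = 22.

22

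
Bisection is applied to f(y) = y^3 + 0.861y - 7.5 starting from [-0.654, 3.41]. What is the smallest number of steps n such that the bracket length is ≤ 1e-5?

Initial width b − a = 3.41 − -0.654 = 4.064000.
After n steps the width is (b−a)/2^n; need (b−a)/2^n ≤ 1e-5.
So n ≥ log₂(4.064000/1e-5) = log₂(406400.0000) ≈ 18.6325.
Hence n = 19.

19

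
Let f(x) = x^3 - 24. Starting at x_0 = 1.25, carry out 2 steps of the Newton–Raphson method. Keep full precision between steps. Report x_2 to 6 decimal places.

f'(x) = 3x^2
x_0 = 1.250000: f = -22.046875, f' = 4.687500 → x_1 = 1.250000 - (-22.046875)/(4.687500) = 5.953333
x_1 = 5.953333: f = 186.999098, f' = 106.326533 → x_2 = 5.953333 - (186.999098)/(106.326533) = 4.194609

4.194609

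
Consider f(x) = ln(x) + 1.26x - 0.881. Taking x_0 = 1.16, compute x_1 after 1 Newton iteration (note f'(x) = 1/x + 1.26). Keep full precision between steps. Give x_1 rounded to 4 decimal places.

Newton update: x ← x − f(x)/f'(x).
x_0 = 1.160000: f = 0.729020, f' = 2.122069 → x_1 = 1.160000 - (0.729020)/(2.122069) = 0.816458

0.8165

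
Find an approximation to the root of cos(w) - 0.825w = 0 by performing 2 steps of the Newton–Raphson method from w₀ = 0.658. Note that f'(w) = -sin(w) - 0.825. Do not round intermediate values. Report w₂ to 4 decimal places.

0.8237

w_0 = 0.658000: f = 0.248367, f' = -1.436536 → w_1 = 0.658000 - (0.248367)/(-1.436536) = 0.830893
w_1 = 0.830893: f = -0.011270, f' = -1.563534 → w_2 = 0.830893 - (-0.011270)/(-1.563534) = 0.823685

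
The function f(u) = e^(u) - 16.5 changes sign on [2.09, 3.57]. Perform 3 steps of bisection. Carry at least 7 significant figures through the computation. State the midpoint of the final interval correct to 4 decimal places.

f(2.090000) = -8.415085, f(3.570000) = 19.016593 (opposite signs)
step 1: m = 2.830000, f(m) = 0.445461 > 0 → root in [2.090000, 2.830000]
step 2: m = 2.460000, f(m) = -4.795188 < 0 → root in [2.460000, 2.830000]
step 3: m = 2.645000, f(m) = -2.416555 < 0 → root in [2.645000, 2.830000]
Midpoint of [2.645000, 2.830000] = 2.737500

2.7375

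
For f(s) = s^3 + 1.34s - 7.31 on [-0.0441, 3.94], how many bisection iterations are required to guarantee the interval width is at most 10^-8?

29

Initial width b − a = 3.94 − -0.0441 = 3.984100.
After n steps the width is (b−a)/2^n; need (b−a)/2^n ≤ 10^-8.
So n ≥ log₂(3.984100/10^-8) = log₂(398410000.0000) ≈ 28.5697.
Hence n = 29.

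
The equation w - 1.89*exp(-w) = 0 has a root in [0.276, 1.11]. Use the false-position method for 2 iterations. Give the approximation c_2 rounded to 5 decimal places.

f(0.276000) = -1.158156, f(1.110000) = 0.487134
step 1: c = 0.863071, f(c) = 0.065747 > 0 → new bracket [0.276000, 0.863071]
step 2: c = 0.831534, f(c) = 0.008664 > 0 → new bracket [0.276000, 0.831534]

0.83153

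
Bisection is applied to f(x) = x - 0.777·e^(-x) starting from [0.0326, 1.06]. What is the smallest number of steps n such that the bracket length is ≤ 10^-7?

24

Initial width b − a = 1.06 − 0.0326 = 1.027400.
After n steps the width is (b−a)/2^n; need (b−a)/2^n ≤ 10^-7.
So n ≥ log₂(1.027400/10^-7) = log₂(10274000.0000) ≈ 23.2925.
Hence n = 24.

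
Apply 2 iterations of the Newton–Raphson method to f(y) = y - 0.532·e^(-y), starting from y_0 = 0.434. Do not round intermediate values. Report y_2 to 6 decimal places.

0.368151

Newton update: y ← y − f(y)/f'(y).
f'(y) = 1 + 0.532·e^(-y)
y_0 = 0.434000: f = 0.089311, f' = 1.344689 → y_1 = 0.434000 - (0.089311)/(1.344689) = 0.367583
y_1 = 0.367583: f = -0.000777, f' = 1.368360 → y_2 = 0.367583 - (-0.000777)/(1.368360) = 0.368151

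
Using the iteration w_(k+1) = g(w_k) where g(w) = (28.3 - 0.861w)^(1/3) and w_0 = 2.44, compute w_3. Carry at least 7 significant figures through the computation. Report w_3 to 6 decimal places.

2.953266

w_1 = g(2.440000) = 2.970041
w_2 = g(2.970041) = 2.952695
w_3 = g(2.952695) = 2.953266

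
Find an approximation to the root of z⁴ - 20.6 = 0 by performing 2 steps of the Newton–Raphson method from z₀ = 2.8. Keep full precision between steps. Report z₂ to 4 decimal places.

2.1557

f'(z) = 4z³
z_0 = 2.800000: f = 40.865600, f' = 87.808000 → z_1 = 2.800000 - (40.865600)/(87.808000) = 2.334603
z_1 = 2.334603: f = 9.106534, f' = 50.897796 → z_2 = 2.334603 - (9.106534)/(50.897796) = 2.155685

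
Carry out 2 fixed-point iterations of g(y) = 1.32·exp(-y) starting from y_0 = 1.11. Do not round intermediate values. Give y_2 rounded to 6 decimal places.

y_1 = g(1.110000) = 0.435018
y_2 = g(0.435018) = 0.854374

0.854374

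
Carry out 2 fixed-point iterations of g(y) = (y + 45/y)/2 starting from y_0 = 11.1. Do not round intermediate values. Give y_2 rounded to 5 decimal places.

y_1 = g(11.100000) = 7.577027
y_2 = g(7.577027) = 6.758016

6.75802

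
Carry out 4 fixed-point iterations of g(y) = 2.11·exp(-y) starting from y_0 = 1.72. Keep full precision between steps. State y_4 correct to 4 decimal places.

y_1 = g(1.720000) = 0.377830
y_2 = g(0.377830) = 1.446083
y_3 = g(1.446083) = 0.496886
y_4 = g(0.496886) = 1.283771

1.2838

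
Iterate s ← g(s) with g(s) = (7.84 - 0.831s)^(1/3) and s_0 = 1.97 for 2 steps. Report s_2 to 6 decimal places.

1.848198

s_1 = g(1.970000) = 1.837380
s_2 = g(1.837380) = 1.848198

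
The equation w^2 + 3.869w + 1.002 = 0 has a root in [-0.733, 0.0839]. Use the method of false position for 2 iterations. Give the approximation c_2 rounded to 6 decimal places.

-0.284246

f(-0.733000) = -1.296688, f(0.083900) = 1.333648
step 1: c = -0.330289, f(c) = -0.166798 < 0 → new bracket [-0.330289, 0.083900]
step 2: c = -0.284246, f(c) = -0.016951 < 0 → new bracket [-0.284246, 0.083900]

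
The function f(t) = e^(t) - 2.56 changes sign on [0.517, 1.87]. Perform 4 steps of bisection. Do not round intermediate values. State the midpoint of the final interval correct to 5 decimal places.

f(0.517000) = -0.883011, f(1.870000) = 3.928296 (opposite signs)
step 1: m = 1.193500, f(m) = 0.738606 > 0 → root in [0.517000, 1.193500]
step 2: m = 0.855250, f(m) = -0.208038 < 0 → root in [0.855250, 1.193500]
step 3: m = 1.024375, f(m) = 0.225354 > 0 → root in [0.855250, 1.024375]
step 4: m = 0.939813, f(m) = -0.000499 < 0 → root in [0.939813, 1.024375]
Midpoint of [0.939813, 1.024375] = 0.982094

0.98209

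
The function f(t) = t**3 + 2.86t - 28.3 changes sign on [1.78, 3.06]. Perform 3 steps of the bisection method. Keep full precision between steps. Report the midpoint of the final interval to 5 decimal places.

f(1.780000) = -17.569448, f(3.060000) = 9.104216 (opposite signs)
step 1: m = 2.420000, f(m) = -7.206312 < 0 → root in [2.420000, 3.060000]
step 2: m = 2.740000, f(m) = 0.107224 > 0 → root in [2.420000, 2.740000]
step 3: m = 2.580000, f(m) = -3.747688 < 0 → root in [2.580000, 2.740000]
Midpoint of [2.580000, 2.740000] = 2.660000

2.66000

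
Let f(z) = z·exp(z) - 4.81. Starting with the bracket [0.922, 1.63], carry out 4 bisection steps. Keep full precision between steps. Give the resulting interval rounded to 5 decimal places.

f(0.922000) = -2.491802, f(1.630000) = 3.509316 (opposite signs)
step 1: m = 1.276000, f(m) = -0.239008 < 0 → root in [1.276000, 1.630000]
step 2: m = 1.453000, f(m) = 1.402916 > 0 → root in [1.276000, 1.453000]
step 3: m = 1.364500, f(m) = 0.530333 > 0 → root in [1.276000, 1.364500]
step 4: m = 1.320250, f(m) = 0.133488 > 0 → root in [1.276000, 1.320250]

[1.27600, 1.32025]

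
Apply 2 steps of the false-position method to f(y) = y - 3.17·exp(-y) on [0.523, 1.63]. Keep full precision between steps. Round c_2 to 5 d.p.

1.09010

f(0.523000) = -1.355985, f(1.630000) = 1.008903
step 1: c = 1.157734, f(c) = 0.161729 > 0 → new bracket [0.523000, 1.157734]
step 2: c = 1.090096, f(c) = 0.024393 > 0 → new bracket [0.523000, 1.090096]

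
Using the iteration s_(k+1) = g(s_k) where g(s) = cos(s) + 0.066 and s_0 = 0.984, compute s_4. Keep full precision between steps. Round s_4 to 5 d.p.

s_1 = g(0.984000) = 0.619696
s_2 = g(0.619696) = 0.880055
s_3 = g(0.880055) = 0.703109
s_4 = g(0.703109) = 0.828836

0.82884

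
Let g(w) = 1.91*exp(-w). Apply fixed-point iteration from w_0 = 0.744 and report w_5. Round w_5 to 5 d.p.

0.86751

w_1 = g(0.744000) = 0.907650
w_2 = g(0.907650) = 0.770630
w_3 = g(0.770630) = 0.883798
w_4 = g(0.883798) = 0.789232
w_5 = g(0.789232) = 0.867509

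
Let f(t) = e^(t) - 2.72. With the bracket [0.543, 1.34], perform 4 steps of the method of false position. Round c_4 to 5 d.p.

1.00031

f(0.543000) = -0.998837, f(1.340000) = 1.099044
step 1: c = 0.922465, f(c) = -0.204515 < 0 → new bracket [0.922465, 1.340000]
step 2: c = 0.987972, f(c) = -0.034217 < 0 → new bracket [0.987972, 1.340000]
step 3: c = 0.998601, f(c) = -0.005518 < 0 → new bracket [0.998601, 1.340000]
step 4: c = 1.000307, f(c) = -0.000884 < 0 → new bracket [1.000307, 1.340000]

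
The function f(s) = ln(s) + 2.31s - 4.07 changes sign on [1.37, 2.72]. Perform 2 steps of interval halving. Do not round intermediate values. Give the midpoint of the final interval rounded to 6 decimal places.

f(1.370000) = -0.590489, f(2.720000) = 3.213832 (opposite signs)
step 1: m = 2.045000, f(m) = 1.369348 > 0 → root in [1.370000, 2.045000]
step 2: m = 1.707500, f(m) = 0.409355 > 0 → root in [1.370000, 1.707500]
Midpoint of [1.370000, 1.707500] = 1.538750

1.538750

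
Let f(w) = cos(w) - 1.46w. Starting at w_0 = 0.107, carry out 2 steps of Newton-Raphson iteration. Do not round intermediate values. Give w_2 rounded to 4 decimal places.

f'(w) = -sin(w) - 1.46
w_0 = 0.107000: f = 0.838061, f' = -1.566796 → w_1 = 0.107000 - (0.838061)/(-1.566796) = 0.641888
w_1 = 0.641888: f = -0.136190, f' = -2.058709 → w_2 = 0.641888 - (-0.136190)/(-2.058709) = 0.575735

0.5757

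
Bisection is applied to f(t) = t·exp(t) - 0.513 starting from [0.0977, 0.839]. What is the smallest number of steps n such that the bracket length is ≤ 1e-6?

Initial width b − a = 0.839 − 0.0977 = 0.741300.
After n steps the width is (b−a)/2^n; need (b−a)/2^n ≤ 1e-6.
So n ≥ log₂(0.741300/1e-6) = log₂(741300.0000) ≈ 19.4997.
Hence n = 20.

20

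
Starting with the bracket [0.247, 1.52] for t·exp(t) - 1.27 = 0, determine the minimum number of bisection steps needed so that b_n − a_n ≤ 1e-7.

24

Initial width b − a = 1.52 − 0.247 = 1.273000.
After n steps the width is (b−a)/2^n; need (b−a)/2^n ≤ 1e-7.
So n ≥ log₂(1.273000/1e-7) = log₂(12730000.0000) ≈ 23.6017.
Hence n = 24.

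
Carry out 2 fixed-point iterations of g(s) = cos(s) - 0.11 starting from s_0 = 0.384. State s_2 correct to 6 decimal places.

0.574285

s_1 = g(0.384000) = 0.817174
s_2 = g(0.817174) = 0.574285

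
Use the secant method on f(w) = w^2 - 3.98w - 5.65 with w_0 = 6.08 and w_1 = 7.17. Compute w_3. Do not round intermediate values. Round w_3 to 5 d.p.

f(w_0) = 7.118000, f(w_1) = 17.222300
w_2 = 7.170000 - (17.222300)·(7.170000 - 6.080000)/(17.222300 - (7.118000)) = 5.312147; f(w_2) = 1.426559
w_3 = 5.312147 - (1.426559)·(5.312147 - 7.170000)/(1.426559 - (17.222300)) = 5.144359; f(w_3) = 0.339878

5.14436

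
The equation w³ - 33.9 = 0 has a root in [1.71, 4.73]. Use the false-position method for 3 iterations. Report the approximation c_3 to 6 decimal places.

3.145417

f(1.710000) = -28.899789, f(4.730000) = 71.923817
step 1: c = 2.575644, f(c) = -16.813324 < 0 → new bracket [2.575644, 4.730000]
step 2: c = 2.983837, f(c) = -7.334049 < 0 → new bracket [2.983837, 4.730000]
step 3: c = 3.145417, f(c) = -2.780361 < 0 → new bracket [3.145417, 4.730000]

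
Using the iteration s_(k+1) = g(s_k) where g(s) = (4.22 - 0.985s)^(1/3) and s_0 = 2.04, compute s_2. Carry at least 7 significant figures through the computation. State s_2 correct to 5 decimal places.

1.43206

s_1 = g(2.040000) = 1.302677
s_2 = g(1.302677) = 1.432060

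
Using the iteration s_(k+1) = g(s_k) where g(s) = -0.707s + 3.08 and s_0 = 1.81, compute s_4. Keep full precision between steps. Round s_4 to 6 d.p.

s_1 = g(1.810000) = 1.800330
s_2 = g(1.800330) = 1.807167
s_3 = g(1.807167) = 1.802333
s_4 = g(1.802333) = 1.805750

1.805750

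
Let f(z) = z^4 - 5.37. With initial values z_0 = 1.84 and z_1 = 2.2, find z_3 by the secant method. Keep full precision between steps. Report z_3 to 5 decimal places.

Secant update: z_(k+1) = z_k − f(z_k)·(z_k − z_(k-1))/(f(z_k) − f(z_(k-1))).
f(z_0) = 6.092287, f(z_1) = 18.055600
z_2 = 2.200000 - (18.055600)·(2.200000 - 1.840000)/(18.055600 - (6.092287)) = 1.656671; f(z_2) = 2.162601
z_3 = 1.656671 - (2.162601)·(1.656671 - 2.200000)/(2.162601 - (18.055600)) = 1.582739; f(z_3) = 0.905335

1.58274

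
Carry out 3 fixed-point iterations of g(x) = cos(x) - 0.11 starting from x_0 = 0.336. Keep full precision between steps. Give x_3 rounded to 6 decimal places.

x_1 = g(0.336000) = 0.834081
x_2 = g(0.834081) = 0.561859
x_3 = g(0.561859) = 0.736266

0.736266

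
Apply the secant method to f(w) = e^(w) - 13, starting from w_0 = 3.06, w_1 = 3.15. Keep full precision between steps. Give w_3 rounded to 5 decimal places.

2.59662

f(w_0) = 8.327557, f(w_1) = 10.336065
w_2 = 3.150000 - (10.336065)·(3.150000 - 3.060000)/(10.336065 - (8.327557)) = 2.686847; f(w_2) = 1.685303
w_3 = 2.686847 - (1.685303)·(2.686847 - 3.150000)/(1.685303 - (10.336065)) = 2.596618; f(w_3) = 0.418278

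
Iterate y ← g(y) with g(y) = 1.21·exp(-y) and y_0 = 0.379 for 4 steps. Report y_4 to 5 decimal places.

0.59295

y_1 = g(0.379000) = 0.828300
y_2 = g(0.828300) = 0.528517
y_3 = g(0.528517) = 0.713269
y_4 = g(0.713269) = 0.592948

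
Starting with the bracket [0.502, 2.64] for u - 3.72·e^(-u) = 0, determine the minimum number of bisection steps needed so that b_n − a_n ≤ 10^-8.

28

Initial width b − a = 2.64 − 0.502 = 2.138000.
After n steps the width is (b−a)/2^n; need (b−a)/2^n ≤ 10^-8.
So n ≥ log₂(2.138000/10^-8) = log₂(213800000.0000) ≈ 27.6717.
Hence n = 28.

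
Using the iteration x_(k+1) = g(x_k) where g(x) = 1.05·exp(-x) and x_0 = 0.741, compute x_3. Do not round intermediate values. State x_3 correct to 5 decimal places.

0.55557

x_1 = g(0.741000) = 0.500469
x_2 = g(0.500469) = 0.636559
x_3 = g(0.636559) = 0.555566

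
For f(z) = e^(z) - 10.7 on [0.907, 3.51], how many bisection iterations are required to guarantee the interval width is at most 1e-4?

Initial width b − a = 3.51 − 0.907 = 2.603000.
After n steps the width is (b−a)/2^n; need (b−a)/2^n ≤ 1e-4.
So n ≥ log₂(2.603000/1e-4) = log₂(26030.0000) ≈ 14.6679.
Hence n = 15.

15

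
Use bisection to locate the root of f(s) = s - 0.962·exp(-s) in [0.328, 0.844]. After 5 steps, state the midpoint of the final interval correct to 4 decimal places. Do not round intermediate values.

f(0.328000) = -0.364989, f(0.844000) = 0.430352 (opposite signs)
step 1: m = 0.586000, f(m) = 0.050600 > 0 → root in [0.328000, 0.586000]
step 2: m = 0.457000, f(m) = -0.152119 < 0 → root in [0.457000, 0.586000]
step 3: m = 0.521500, f(m) = -0.049572 < 0 → root in [0.521500, 0.586000]
step 4: m = 0.553750, f(m) = 0.000802 > 0 → root in [0.521500, 0.553750]
step 5: m = 0.537625, f(m) = -0.024312 < 0 → root in [0.537625, 0.553750]
Midpoint of [0.537625, 0.553750] = 0.545687

0.5457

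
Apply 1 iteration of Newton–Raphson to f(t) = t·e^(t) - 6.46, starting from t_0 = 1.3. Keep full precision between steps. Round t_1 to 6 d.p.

f'(t) = (t + 1)·e^(t)
t_0 = 1.300000: f = -1.689914, f' = 8.439382 → t_1 = 1.300000 - (-1.689914)/(8.439382) = 1.500241

1.500241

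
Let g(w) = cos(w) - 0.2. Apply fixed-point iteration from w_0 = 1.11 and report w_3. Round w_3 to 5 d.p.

w_1 = g(1.110000) = 0.244662
w_2 = g(0.244662) = 0.770219
w_3 = g(0.770219) = 0.517758

0.51776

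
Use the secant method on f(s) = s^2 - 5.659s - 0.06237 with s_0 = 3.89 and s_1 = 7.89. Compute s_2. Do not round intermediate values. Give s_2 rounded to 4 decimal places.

5.0244

Secant update: s_(k+1) = s_k − f(s_k)·(s_k − s_(k-1))/(f(s_k) − f(s_(k-1))).
f(s_0) = -6.943780, f(s_1) = 17.540220
s_2 = 7.890000 - (17.540220)·(7.890000 - 3.890000)/(17.540220 - (-6.943780)) = 5.024419; f(s_2) = -3.250770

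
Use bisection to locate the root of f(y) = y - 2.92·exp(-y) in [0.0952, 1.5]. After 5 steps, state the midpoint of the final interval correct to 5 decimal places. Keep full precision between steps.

1.03905

f(0.095200) = -2.559638, f(1.500000) = 0.848460 (opposite signs)
step 1: m = 0.797600, f(m) = -0.517593 < 0 → root in [0.797600, 1.500000]
step 2: m = 1.148800, f(m) = 0.223110 > 0 → root in [0.797600, 1.148800]
step 3: m = 0.973200, f(m) = -0.130186 < 0 → root in [0.973200, 1.148800]
step 4: m = 1.061000, f(m) = 0.050360 > 0 → root in [0.973200, 1.061000]
step 5: m = 1.017100, f(m) = -0.038895 < 0 → root in [1.017100, 1.061000]
Midpoint of [1.017100, 1.061000] = 1.039050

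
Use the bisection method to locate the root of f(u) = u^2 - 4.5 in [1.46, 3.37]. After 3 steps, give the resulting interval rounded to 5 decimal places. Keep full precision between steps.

f(1.460000) = -2.368400, f(3.370000) = 6.856900 (opposite signs)
step 1: m = 2.415000, f(m) = 1.332225 > 0 → root in [1.460000, 2.415000]
step 2: m = 1.937500, f(m) = -0.746094 < 0 → root in [1.937500, 2.415000]
step 3: m = 2.176250, f(m) = 0.236064 > 0 → root in [1.937500, 2.176250]

[1.93750, 2.17625]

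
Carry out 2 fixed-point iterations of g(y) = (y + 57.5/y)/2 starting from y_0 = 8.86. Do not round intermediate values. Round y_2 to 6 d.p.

7.583427

y_1 = g(8.860000) = 7.674921
y_2 = g(7.674921) = 7.583427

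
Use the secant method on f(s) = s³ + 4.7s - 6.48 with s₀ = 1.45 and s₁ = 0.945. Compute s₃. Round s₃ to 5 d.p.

1.09874

Secant update: s_(k+1) = s_k − f(s_k)·(s_k − s_(k-1))/(f(s_k) − f(s_(k-1))).
f(s_0) = 3.383625, f(s_1) = -1.194591
s_2 = 0.945000 - (-1.194591)·(0.945000 - 1.450000)/(-1.194591 - (3.383625)) = 1.076769; f(s_2) = -0.170743
s_3 = 1.076769 - (-0.170743)·(1.076769 - 0.945000)/(-0.170743 - (-1.194591)) = 1.098744; f(s_3) = 0.010543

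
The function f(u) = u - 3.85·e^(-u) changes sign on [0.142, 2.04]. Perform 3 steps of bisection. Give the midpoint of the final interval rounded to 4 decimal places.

f(0.142000) = -3.198342, f(2.040000) = 1.539389 (opposite signs)
step 1: m = 1.091000, f(m) = -0.202140 < 0 → root in [1.091000, 2.040000]
step 2: m = 1.565500, f(m) = 0.760914 > 0 → root in [1.091000, 1.565500]
step 3: m = 1.328250, f(m) = 0.308229 > 0 → root in [1.091000, 1.328250]
Midpoint of [1.091000, 1.328250] = 1.209625

1.2096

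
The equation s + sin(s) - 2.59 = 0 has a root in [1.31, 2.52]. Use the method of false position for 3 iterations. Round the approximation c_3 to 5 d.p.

1.59324

f(1.310000) = -0.313815, f(2.520000) = 0.512331
step 1: c = 1.769624, f(c) = 0.159923 > 0 → new bracket [1.310000, 1.769624]
step 2: c = 1.614466, f(c) = 0.023512 > 0 → new bracket [1.310000, 1.614466]
step 3: c = 1.593244, f(c) = 0.002992 > 0 → new bracket [1.310000, 1.593244]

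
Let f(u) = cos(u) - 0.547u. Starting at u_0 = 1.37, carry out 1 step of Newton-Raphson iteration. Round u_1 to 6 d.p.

Newton update: u ← u − f(u)/f'(u).
f'(u) = -sin(u) - 0.547
u_0 = 1.370000: f = -0.549940, f' = -1.526908 → u_1 = 1.370000 - (-0.549940)/(-1.526908) = 1.009834

1.009834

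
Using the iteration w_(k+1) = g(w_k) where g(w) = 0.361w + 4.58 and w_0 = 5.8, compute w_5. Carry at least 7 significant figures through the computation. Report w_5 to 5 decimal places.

w_1 = g(5.800000) = 6.673800
w_2 = g(6.673800) = 6.989242
w_3 = g(6.989242) = 7.103116
w_4 = g(7.103116) = 7.144225
w_5 = g(7.144225) = 7.159065

7.15907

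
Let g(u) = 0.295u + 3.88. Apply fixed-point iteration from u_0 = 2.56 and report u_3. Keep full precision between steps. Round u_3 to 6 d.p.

5.427978

u_1 = g(2.560000) = 4.635200
u_2 = g(4.635200) = 5.247384
u_3 = g(5.247384) = 5.427978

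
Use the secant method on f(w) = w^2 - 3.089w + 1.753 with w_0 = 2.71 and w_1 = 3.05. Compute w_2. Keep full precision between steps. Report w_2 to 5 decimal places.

Secant update: w_(k+1) = w_k − f(w_k)·(w_k − w_(k-1))/(f(w_k) − f(w_(k-1))).
f(w_0) = 0.725910, f(w_1) = 1.634050
w_2 = 3.050000 - (1.634050)·(3.050000 - 2.710000)/(1.634050 - (0.725910)) = 2.438225; f(w_2) = 0.166265

2.43823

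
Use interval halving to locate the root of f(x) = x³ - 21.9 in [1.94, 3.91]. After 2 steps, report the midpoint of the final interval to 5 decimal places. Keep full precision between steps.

f(1.940000) = -14.598616, f(3.910000) = 37.876471 (opposite signs)
step 1: m = 2.925000, f(m) = 3.125203 > 0 → root in [1.940000, 2.925000]
step 2: m = 2.432500, f(m) = -7.506761 < 0 → root in [2.432500, 2.925000]
Midpoint of [2.432500, 2.925000] = 2.678750

2.67875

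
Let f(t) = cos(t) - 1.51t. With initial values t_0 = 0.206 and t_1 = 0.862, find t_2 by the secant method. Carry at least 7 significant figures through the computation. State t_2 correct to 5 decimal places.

0.53825

f(t_0) = 0.667797, f(t_1) = -0.650700
t_2 = 0.862000 - (-0.650700)·(0.862000 - 0.206000)/(-0.650700 - (0.667797)) = 0.538253; f(t_2) = 0.045843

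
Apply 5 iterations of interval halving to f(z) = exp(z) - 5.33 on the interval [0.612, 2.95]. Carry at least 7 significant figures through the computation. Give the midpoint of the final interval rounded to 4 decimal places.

1.6714

f(0.612000) = -3.485884, f(2.950000) = 13.775954 (opposite signs)
step 1: m = 1.781000, f(m) = 0.605789 > 0 → root in [0.612000, 1.781000]
step 2: m = 1.196500, f(m) = -2.021483 < 0 → root in [1.196500, 1.781000]
step 3: m = 1.488750, f(m) = -0.898447 < 0 → root in [1.488750, 1.781000]
step 4: m = 1.634875, f(m) = -0.201183 < 0 → root in [1.634875, 1.781000]
step 5: m = 1.707938, f(m) = 0.187570 > 0 → root in [1.634875, 1.707938]
Midpoint of [1.634875, 1.707938] = 1.671406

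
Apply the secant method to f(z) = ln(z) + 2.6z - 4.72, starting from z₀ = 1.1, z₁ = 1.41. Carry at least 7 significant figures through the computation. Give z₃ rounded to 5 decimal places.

1.62783

f(z_0) = -1.764690, f(z_1) = -0.710410
z_2 = 1.410000 - (-0.710410)·(1.410000 - 1.100000)/(-0.710410 - (-1.764690)) = 1.618889; f(z_2) = -0.029149
z_3 = 1.618889 - (-0.029149)·(1.618889 - 1.410000)/(-0.029149 - (-0.710410)) = 1.627827; f(z_3) = -0.000405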